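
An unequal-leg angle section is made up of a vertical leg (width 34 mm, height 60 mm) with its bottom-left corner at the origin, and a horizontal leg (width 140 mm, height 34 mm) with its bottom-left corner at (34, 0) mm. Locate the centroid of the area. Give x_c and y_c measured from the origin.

x_c = 77.90 mm, y_c = 20.90 mm

vertical leg: A = 34 × 60 = 2040.00, centroid at (17.00, 30.00).
horizontal leg: A = 140 × 34 = 4760.00, centroid at (104.00, 17.00).
ΣA = 6800.00 mm²
ΣAx_c = (2040.00)(17.00) + (4760.00)(104.00) = 529720.00 mm³
ΣAy_c = (2040.00)(30.00) + (4760.00)(17.00) = 142120.00 mm³
x_c = 529720.00 / 6800.00 = 77.90 mm
y_c = 142120.00 / 6800.00 = 20.90 mm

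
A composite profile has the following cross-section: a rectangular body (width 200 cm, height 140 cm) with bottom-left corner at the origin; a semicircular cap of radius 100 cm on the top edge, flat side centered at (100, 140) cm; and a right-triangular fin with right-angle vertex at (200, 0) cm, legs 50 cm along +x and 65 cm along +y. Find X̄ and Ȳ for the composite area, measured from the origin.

X̄ = 104.18 cm, Ȳ = 107.23 cm

Part | A | x̄ᵢ | ȳᵢ | A·x̄ᵢ | A·ȳᵢ
rectangular body | 28000.00 | 100.00 | 70.00 | 2800000.00 | 1960000.00
semicircular top | 15707.96 | 100.00 | 182.44 | 1570796.33 | 2865781.52
triangular fin | 1625.00 | 216.67 | 21.67 | 352083.33 | 35208.33
Σ | 45332.96 |  |  | 4722879.66 | 4860989.86
X̄ = 4722879.66 / 45332.96 = 104.18 cm
Ȳ = 4860989.86 / 45332.96 = 107.23 cm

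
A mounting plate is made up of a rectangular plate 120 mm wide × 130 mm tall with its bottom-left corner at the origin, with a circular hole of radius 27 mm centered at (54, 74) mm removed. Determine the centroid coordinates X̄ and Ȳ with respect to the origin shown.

plate: A = 120 × 130 = 15600.00, centroid at (60.00, 65.00).
hole: A = −π·27² = -2290.22, centroid at (54.00, 74.00).
ΣA = 13309.78 mm², ΣAX̄ = 812328.06 mm³, ΣAȲ = 844523.64 mm³.
X̄ = 812328.06/13309.78 = 61.03 mm; Ȳ = 844523.64/13309.78 = 63.45 mm.

X̄ = 61.03 mm, Ȳ = 63.45 mm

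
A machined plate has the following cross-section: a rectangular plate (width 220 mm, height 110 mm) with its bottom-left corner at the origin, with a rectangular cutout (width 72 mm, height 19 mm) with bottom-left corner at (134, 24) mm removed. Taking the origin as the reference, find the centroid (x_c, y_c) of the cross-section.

x_c = 106.41 mm, y_c = 56.29 mm

Part | A | x̄ᵢ | ȳᵢ | A·x̄ᵢ | A·ȳᵢ
plate | 24200.00 | 110.00 | 55.00 | 2662000.00 | 1331000.00
hole | -1368.00 | 170.00 | 33.50 | -232560.00 | -45828.00
Σ | 22832.00 |  |  | 2429440.00 | 1285172.00
x_c = 2429440.00 / 22832.00 = 106.41 mm
y_c = 1285172.00 / 22832.00 = 56.29 mm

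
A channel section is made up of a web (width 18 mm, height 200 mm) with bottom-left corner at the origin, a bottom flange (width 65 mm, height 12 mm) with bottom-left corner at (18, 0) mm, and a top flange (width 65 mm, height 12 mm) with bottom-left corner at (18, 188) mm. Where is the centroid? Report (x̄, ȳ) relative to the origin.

x̄ = 21.55 mm, ȳ = 100.00 mm

Part | A | x̄ᵢ | ȳᵢ | A·x̄ᵢ | A·ȳᵢ
web | 3600.00 | 9.00 | 100.00 | 32400.00 | 360000.00
bottom flange | 780.00 | 50.50 | 6.00 | 39390.00 | 4680.00
top flange | 780.00 | 50.50 | 194.00 | 39390.00 | 151320.00
Σ | 5160.00 |  |  | 111180.00 | 516000.00
x̄ = 111180.00 / 5160.00 = 21.55 mm
ȳ = 516000.00 / 5160.00 = 100.00 mm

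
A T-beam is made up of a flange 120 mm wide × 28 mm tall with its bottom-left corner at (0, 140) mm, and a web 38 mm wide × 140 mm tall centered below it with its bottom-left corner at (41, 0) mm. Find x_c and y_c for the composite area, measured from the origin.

x_c = 60.00 mm, y_c = 102.52 mm

web: A = 38 × 140 = 5320.00, centroid at (60.00, 70.00).
flange: A = 120 × 28 = 3360.00, centroid at (60.00, 154.00).
ΣA = 8680.00 mm²
ΣAx_c = (5320.00)(60.00) + (3360.00)(60.00) = 520800.00 mm³
ΣAy_c = (5320.00)(70.00) + (3360.00)(154.00) = 889840.00 mm³
x_c = 520800.00 / 8680.00 = 60.00 mm
y_c = 889840.00 / 8680.00 = 102.52 mm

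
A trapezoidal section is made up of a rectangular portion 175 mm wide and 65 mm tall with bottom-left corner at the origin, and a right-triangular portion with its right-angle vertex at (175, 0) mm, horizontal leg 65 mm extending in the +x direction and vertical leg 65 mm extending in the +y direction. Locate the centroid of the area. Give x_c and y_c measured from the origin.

rectangular portion: A = 175 × 65 = 11375.00, centroid at (87.50, 32.50).
triangular portion: A = ½·65·65 = 2112.50, centroid at (196.67, 21.67).
ΣA = 13487.50 mm²
ΣAx_c = (11375.00)(87.50) + (2112.50)(196.67) = 1410770.83 mm³
ΣAy_c = (11375.00)(32.50) + (2112.50)(21.67) = 415458.33 mm³
x_c = 1410770.83 / 13487.50 = 104.60 mm
y_c = 415458.33 / 13487.50 = 30.80 mm

x_c = 104.60 mm, y_c = 30.80 mm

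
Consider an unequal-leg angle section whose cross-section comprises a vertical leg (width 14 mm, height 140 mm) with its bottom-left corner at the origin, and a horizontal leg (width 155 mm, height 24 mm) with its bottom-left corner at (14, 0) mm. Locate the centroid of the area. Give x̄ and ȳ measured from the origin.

Part | A | x̄ᵢ | ȳᵢ | A·x̄ᵢ | A·ȳᵢ
vertical leg | 1960.00 | 7.00 | 70.00 | 13720.00 | 137200.00
horizontal leg | 3720.00 | 91.50 | 12.00 | 340380.00 | 44640.00
Σ | 5680.00 |  |  | 354100.00 | 181840.00
x̄ = 354100.00 / 5680.00 = 62.34 mm
ȳ = 181840.00 / 5680.00 = 32.01 mm

x̄ = 62.34 mm, ȳ = 32.01 mm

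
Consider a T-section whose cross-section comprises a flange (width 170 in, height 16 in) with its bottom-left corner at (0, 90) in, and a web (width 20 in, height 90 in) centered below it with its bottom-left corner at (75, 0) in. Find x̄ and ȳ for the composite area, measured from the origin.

x̄ = 85.00 in, ȳ = 76.89 in

Part | A | x̄ᵢ | ȳᵢ | A·x̄ᵢ | A·ȳᵢ
web | 1800.00 | 85.00 | 45.00 | 153000.00 | 81000.00
flange | 2720.00 | 85.00 | 98.00 | 231200.00 | 266560.00
Σ | 4520.00 |  |  | 384200.00 | 347560.00
x̄ = 384200.00 / 4520.00 = 85.00 in
ȳ = 347560.00 / 4520.00 = 76.89 in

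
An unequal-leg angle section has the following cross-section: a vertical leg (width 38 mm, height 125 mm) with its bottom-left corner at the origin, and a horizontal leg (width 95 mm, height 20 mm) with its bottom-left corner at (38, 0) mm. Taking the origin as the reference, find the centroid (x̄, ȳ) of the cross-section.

Part | A | x̄ᵢ | ȳᵢ | A·x̄ᵢ | A·ȳᵢ
vertical leg | 4750.00 | 19.00 | 62.50 | 90250.00 | 296875.00
horizontal leg | 1900.00 | 85.50 | 10.00 | 162450.00 | 19000.00
Σ | 6650.00 |  |  | 252700.00 | 315875.00
x̄ = 252700.00 / 6650.00 = 38.00 mm
ȳ = 315875.00 / 6650.00 = 47.50 mm

x̄ = 38.00 mm, ȳ = 47.50 mm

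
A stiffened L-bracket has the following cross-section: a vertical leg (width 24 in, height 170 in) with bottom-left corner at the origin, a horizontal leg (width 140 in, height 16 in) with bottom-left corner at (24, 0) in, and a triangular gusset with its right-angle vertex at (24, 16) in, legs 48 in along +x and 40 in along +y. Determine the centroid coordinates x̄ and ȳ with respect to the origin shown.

x̄ = 40.92 in, ȳ = 53.97 in

vertical leg: A = 24 × 170 = 4080.00, centroid at (12.00, 85.00).
horizontal leg: A = 140 × 16 = 2240.00, centroid at (94.00, 8.00).
gusset: A = ½·48·40 = 960.00, centroid at (40.00, 29.33).
ΣA = 7280.00 in², ΣAx̄ = 297920.00 in³, ΣAȳ = 392880.00 in³.
x̄ = 297920.00/7280.00 = 40.92 in; ȳ = 392880.00/7280.00 = 53.97 in.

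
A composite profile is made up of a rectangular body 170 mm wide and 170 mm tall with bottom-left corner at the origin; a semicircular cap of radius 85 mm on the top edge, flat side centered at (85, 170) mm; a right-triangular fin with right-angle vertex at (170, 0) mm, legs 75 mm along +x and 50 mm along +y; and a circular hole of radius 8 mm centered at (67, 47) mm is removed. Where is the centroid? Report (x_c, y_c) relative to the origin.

rectangular body: A = 170 × 170 = 28900.00, centroid at (85.00, 85.00).
semicircular top: A = ½π·85² = 11349.00, centroid at (85.00, 206.08).
triangular fin: A = ½·75·50 = 1875.00, centroid at (195.00, 16.67).
hole: A = −π·8² = -201.06, centroid at (67.00, 47.00).
ΣA = 41922.94 mm², ΣAx_c = 3773319.14 mm³, ΣAy_c = 4817047.34 mm³.
x_c = 3773319.14/41922.94 = 90.01 mm; y_c = 4817047.34/41922.94 = 114.90 mm.

x_c = 90.01 mm, y_c = 114.90 mm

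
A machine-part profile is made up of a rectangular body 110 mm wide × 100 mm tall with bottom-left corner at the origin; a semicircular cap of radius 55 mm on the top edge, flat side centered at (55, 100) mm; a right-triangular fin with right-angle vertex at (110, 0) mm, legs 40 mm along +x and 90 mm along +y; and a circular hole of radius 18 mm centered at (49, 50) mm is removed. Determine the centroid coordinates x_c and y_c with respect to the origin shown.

x_c = 62.81 mm, y_c = 68.90 mm

rectangular body: A = 110 × 100 = 11000.00, centroid at (55.00, 50.00).
semicircular top: A = ½π·55² = 4751.66, centroid at (55.00, 123.34).
triangular fin: A = ½·40·90 = 1800.00, centroid at (123.33, 30.00).
hole: A = −π·18² = -1017.88, centroid at (49.00, 50.00).
ΣA = 16533.78 mm², ΣAx_c = 1038465.31 mm³, ΣAy_c = 1139188.75 mm³.
x_c = 1038465.31/16533.78 = 62.81 mm; y_c = 1139188.75/16533.78 = 68.90 mm.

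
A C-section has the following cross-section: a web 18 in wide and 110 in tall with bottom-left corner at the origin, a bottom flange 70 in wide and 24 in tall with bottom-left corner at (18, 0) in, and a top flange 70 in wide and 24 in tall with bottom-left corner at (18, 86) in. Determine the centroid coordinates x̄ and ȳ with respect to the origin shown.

web: A = 18 × 110 = 1980.00, centroid at (9.00, 55.00).
bottom flange: A = 70 × 24 = 1680.00, centroid at (53.00, 12.00).
top flange: A = 70 × 24 = 1680.00, centroid at (53.00, 98.00).
ΣA = 5340.00 in²
ΣAx̄ = (1980.00)(9.00) + (1680.00)(53.00) + (1680.00)(53.00) = 195900.00 in³
ΣAȳ = (1980.00)(55.00) + (1680.00)(12.00) + (1680.00)(98.00) = 293700.00 in³
x̄ = 195900.00 / 5340.00 = 36.69 in
ȳ = 293700.00 / 5340.00 = 55.00 in

x̄ = 36.69 in, ȳ = 55.00 in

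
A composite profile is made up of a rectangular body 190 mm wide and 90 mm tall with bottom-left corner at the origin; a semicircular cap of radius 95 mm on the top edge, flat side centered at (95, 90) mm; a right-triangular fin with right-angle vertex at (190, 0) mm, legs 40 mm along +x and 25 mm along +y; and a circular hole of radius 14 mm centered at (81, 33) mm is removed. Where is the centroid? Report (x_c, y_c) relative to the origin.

x_c = 97.01 mm, y_c = 83.46 mm

rectangular body: A = 190 × 90 = 17100.00, centroid at (95.00, 45.00).
semicircular top: A = ½π·95² = 14176.44, centroid at (95.00, 130.32).
triangular fin: A = ½·40·25 = 500.00, centroid at (203.33, 8.33).
hole: A = −π·14² = -615.75, centroid at (81.00, 33.00).
ΣA = 31160.68 mm²
ΣAx_c = (17100.00)(95.00) + (14176.44)(95.00) + (500.00)(203.33) + (-615.75)(81.00) = 3023052.24 mm³
ΣAy_c = (17100.00)(45.00) + (14176.44)(130.32) + (500.00)(8.33) + (-615.75)(33.00) = 2600809.50 mm³
x_c = 3023052.24 / 31160.68 = 97.01 mm
y_c = 2600809.50 / 31160.68 = 83.46 mm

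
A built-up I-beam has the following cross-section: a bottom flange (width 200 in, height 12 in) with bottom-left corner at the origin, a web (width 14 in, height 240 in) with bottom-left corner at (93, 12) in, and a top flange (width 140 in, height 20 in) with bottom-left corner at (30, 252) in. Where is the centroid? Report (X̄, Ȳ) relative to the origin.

X̄ = 100.00 in, Ȳ = 139.20 in

bottom flange: A = 200 × 12 = 2400.00, centroid at (100.00, 6.00).
web: A = 14 × 240 = 3360.00, centroid at (100.00, 132.00).
top flange: A = 140 × 20 = 2800.00, centroid at (100.00, 262.00).
ΣA = 8560.00 in², ΣAX̄ = 856000.00 in³, ΣAȲ = 1191520.00 in³.
X̄ = 856000.00/8560.00 = 100.00 in; Ȳ = 1191520.00/8560.00 = 139.20 in.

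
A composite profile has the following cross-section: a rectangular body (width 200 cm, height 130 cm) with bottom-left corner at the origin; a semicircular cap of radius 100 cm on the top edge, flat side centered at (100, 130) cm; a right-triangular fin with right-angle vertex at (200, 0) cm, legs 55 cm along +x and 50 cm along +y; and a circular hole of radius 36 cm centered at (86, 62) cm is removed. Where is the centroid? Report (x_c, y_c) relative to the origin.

rectangular body: A = 200 × 130 = 26000.00, centroid at (100.00, 65.00).
semicircular top: A = ½π·100² = 15707.96, centroid at (100.00, 172.44).
triangular fin: A = ½·55·50 = 1375.00, centroid at (218.33, 16.67).
hole: A = −π·36² = -4071.50, centroid at (86.00, 62.00).
ΣA = 39011.46 cm²
ΣAx_c = (26000.00)(100.00) + (15707.96)(100.00) + (1375.00)(218.33) + (-4071.50)(86.00) = 4120855.31 cm³
ΣAy_c = (26000.00)(65.00) + (15707.96)(172.44) + (1375.00)(16.67) + (-4071.50)(62.00) = 4169185.31 cm³
x_c = 4120855.31 / 39011.46 = 105.63 cm
y_c = 4169185.31 / 39011.46 = 106.87 cm

x_c = 105.63 cm, y_c = 106.87 cm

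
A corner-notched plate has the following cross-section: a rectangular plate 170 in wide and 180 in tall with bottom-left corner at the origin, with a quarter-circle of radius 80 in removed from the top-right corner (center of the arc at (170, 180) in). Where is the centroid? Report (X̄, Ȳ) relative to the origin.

X̄ = 74.97 in, Ȳ = 78.98 in

Part | A | x̄ᵢ | ȳᵢ | A·x̄ᵢ | A·ȳᵢ
plate | 30600.00 | 85.00 | 90.00 | 2601000.00 | 2754000.00
removed quarter-circle | -5026.55 | 136.05 | 146.05 | -683846.54 | -734112.02
Σ | 25573.45 |  |  | 1917153.46 | 2019887.98
X̄ = 1917153.46 / 25573.45 = 74.97 in
Ȳ = 2019887.98 / 25573.45 = 78.98 in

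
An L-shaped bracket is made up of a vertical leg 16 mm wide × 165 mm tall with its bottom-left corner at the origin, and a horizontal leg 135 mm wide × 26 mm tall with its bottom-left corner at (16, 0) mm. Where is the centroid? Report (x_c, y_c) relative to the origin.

x_c = 51.09 mm, y_c = 42.83 mm

Part | A | x̄ᵢ | ȳᵢ | A·x̄ᵢ | A·ȳᵢ
vertical leg | 2640.00 | 8.00 | 82.50 | 21120.00 | 217800.00
horizontal leg | 3510.00 | 83.50 | 13.00 | 293085.00 | 45630.00
Σ | 6150.00 |  |  | 314205.00 | 263430.00
x_c = 314205.00 / 6150.00 = 51.09 mm
y_c = 263430.00 / 6150.00 = 42.83 mm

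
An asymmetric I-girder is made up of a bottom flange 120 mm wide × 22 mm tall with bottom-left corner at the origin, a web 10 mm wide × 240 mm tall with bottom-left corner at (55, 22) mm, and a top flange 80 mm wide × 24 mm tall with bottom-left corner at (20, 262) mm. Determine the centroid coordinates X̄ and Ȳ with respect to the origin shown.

Part | A | x̄ᵢ | ȳᵢ | A·x̄ᵢ | A·ȳᵢ
bottom flange | 2640.00 | 60.00 | 11.00 | 158400.00 | 29040.00
web | 2400.00 | 60.00 | 142.00 | 144000.00 | 340800.00
top flange | 1920.00 | 60.00 | 274.00 | 115200.00 | 526080.00
Σ | 6960.00 |  |  | 417600.00 | 895920.00
X̄ = 417600.00 / 6960.00 = 60.00 mm
Ȳ = 895920.00 / 6960.00 = 128.72 mm

X̄ = 60.00 mm, Ȳ = 128.72 mm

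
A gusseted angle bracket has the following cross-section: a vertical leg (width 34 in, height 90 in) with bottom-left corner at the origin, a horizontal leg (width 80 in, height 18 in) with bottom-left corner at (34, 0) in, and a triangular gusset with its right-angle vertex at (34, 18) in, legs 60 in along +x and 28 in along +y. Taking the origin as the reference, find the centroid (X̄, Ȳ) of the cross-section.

Part | A | x̄ᵢ | ȳᵢ | A·x̄ᵢ | A·ȳᵢ
vertical leg | 3060.00 | 17.00 | 45.00 | 52020.00 | 137700.00
horizontal leg | 1440.00 | 74.00 | 9.00 | 106560.00 | 12960.00
gusset | 840.00 | 54.00 | 27.33 | 45360.00 | 22960.00
Σ | 5340.00 |  |  | 203940.00 | 173620.00
X̄ = 203940.00 / 5340.00 = 38.19 in
Ȳ = 173620.00 / 5340.00 = 32.51 in

X̄ = 38.19 in, Ȳ = 32.51 in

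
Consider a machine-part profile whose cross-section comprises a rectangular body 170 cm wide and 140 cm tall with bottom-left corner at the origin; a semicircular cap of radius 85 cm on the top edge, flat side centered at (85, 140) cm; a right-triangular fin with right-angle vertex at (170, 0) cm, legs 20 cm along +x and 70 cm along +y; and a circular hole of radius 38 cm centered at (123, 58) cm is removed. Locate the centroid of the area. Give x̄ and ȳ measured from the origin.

rectangular body: A = 170 × 140 = 23800.00, centroid at (85.00, 70.00).
semicircular top: A = ½π·85² = 11349.00, centroid at (85.00, 176.08).
triangular fin: A = ½·20·70 = 700.00, centroid at (176.67, 23.33).
hole: A = −π·38² = -4536.46, centroid at (123.00, 58.00).
ΣA = 31312.54 cm², ΣAx̄ = 2553347.41 cm³, ΣAȳ = 3417495.82 cm³.
x̄ = 2553347.41/31312.54 = 81.54 cm; ȳ = 3417495.82/31312.54 = 109.14 cm.

x̄ = 81.54 cm, ȳ = 109.14 cm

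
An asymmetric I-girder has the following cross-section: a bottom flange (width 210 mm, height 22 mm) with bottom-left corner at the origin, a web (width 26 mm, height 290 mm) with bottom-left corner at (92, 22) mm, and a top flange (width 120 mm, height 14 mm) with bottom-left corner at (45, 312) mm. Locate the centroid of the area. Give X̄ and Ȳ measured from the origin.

X̄ = 105.00 mm, Ȳ = 133.38 mm

bottom flange: A = 210 × 22 = 4620.00, centroid at (105.00, 11.00).
web: A = 26 × 290 = 7540.00, centroid at (105.00, 167.00).
top flange: A = 120 × 14 = 1680.00, centroid at (105.00, 319.00).
ΣA = 13840.00 mm²
ΣAX̄ = (4620.00)(105.00) + (7540.00)(105.00) + (1680.00)(105.00) = 1453200.00 mm³
ΣAȲ = (4620.00)(11.00) + (7540.00)(167.00) + (1680.00)(319.00) = 1845920.00 mm³
X̄ = 1453200.00 / 13840.00 = 105.00 mm
Ȳ = 1845920.00 / 13840.00 = 133.38 mm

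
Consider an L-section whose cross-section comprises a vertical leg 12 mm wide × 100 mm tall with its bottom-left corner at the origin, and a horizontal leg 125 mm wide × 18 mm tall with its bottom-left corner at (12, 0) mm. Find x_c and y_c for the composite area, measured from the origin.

vertical leg: A = 12 × 100 = 1200.00, centroid at (6.00, 50.00).
horizontal leg: A = 125 × 18 = 2250.00, centroid at (74.50, 9.00).
ΣA = 3450.00 mm², ΣAx_c = 174825.00 mm³, ΣAy_c = 80250.00 mm³.
x_c = 174825.00/3450.00 = 50.67 mm; y_c = 80250.00/3450.00 = 23.26 mm.

x_c = 50.67 mm, y_c = 23.26 mm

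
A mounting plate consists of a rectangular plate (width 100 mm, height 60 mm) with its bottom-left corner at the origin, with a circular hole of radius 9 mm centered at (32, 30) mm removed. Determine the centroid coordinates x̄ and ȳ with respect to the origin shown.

plate: A = 100 × 60 = 6000.00, centroid at (50.00, 30.00).
hole: A = −π·9² = -254.47, centroid at (32.00, 30.00).
ΣA = 5745.53 mm²
ΣAx̄ = (6000.00)(50.00) + (-254.47)(32.00) = 291856.99 mm³
ΣAȳ = (6000.00)(30.00) + (-254.47)(30.00) = 172365.93 mm³
x̄ = 291856.99 / 5745.53 = 50.80 mm
ȳ = 172365.93 / 5745.53 = 30.00 mm

x̄ = 50.80 mm, ȳ = 30.00 mm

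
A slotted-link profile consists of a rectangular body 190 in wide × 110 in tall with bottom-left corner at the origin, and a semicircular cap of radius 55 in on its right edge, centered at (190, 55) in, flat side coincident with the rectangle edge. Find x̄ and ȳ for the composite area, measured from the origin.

rectangular body: A = 190 × 110 = 20900.00, centroid at (95.00, 55.00).
semicircular end: A = ½π·55² = 4751.66, centroid at (213.34, 55.00).
ΣA = 25651.66 in²
ΣAx̄ = (20900.00)(95.00) + (4751.66)(213.34) = 2999231.86 in³
ΣAȳ = (20900.00)(55.00) + (4751.66)(55.00) = 1410841.24 in³
x̄ = 2999231.86 / 25651.66 = 116.92 in
ȳ = 1410841.24 / 25651.66 = 55.00 in

x̄ = 116.92 in, ȳ = 55.00 in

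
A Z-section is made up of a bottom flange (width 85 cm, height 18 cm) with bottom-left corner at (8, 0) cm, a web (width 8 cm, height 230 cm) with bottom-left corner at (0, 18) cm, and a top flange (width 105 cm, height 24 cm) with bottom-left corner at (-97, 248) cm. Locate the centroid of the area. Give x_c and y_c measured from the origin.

Part | A | x̄ᵢ | ȳᵢ | A·x̄ᵢ | A·ȳᵢ
bottom flange | 1530.00 | 50.50 | 9.00 | 77265.00 | 13770.00
web | 1840.00 | 4.00 | 133.00 | 7360.00 | 244720.00
top flange | 2520.00 | -44.50 | 260.00 | -112140.00 | 655200.00
Σ | 5890.00 |  |  | -27515.00 | 913690.00
x_c = -27515.00 / 5890.00 = -4.67 cm
y_c = 913690.00 / 5890.00 = 155.13 cm

x_c = -4.67 cm, y_c = 155.13 cm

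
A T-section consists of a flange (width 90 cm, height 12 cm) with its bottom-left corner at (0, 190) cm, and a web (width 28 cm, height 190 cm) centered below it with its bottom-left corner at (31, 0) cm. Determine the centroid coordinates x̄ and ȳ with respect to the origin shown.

x̄ = 45.00 cm, ȳ = 112.04 cm

web: A = 28 × 190 = 5320.00, centroid at (45.00, 95.00).
flange: A = 90 × 12 = 1080.00, centroid at (45.00, 196.00).
ΣA = 6400.00 cm²
ΣAx̄ = (5320.00)(45.00) + (1080.00)(45.00) = 288000.00 cm³
ΣAȳ = (5320.00)(95.00) + (1080.00)(196.00) = 717080.00 cm³
x̄ = 288000.00 / 6400.00 = 45.00 cm
ȳ = 717080.00 / 6400.00 = 112.04 cm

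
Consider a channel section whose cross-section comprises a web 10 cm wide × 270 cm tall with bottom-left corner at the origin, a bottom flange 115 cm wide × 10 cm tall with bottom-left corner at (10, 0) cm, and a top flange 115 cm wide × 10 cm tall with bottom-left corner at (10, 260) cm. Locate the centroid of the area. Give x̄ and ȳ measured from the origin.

web: A = 10 × 270 = 2700.00, centroid at (5.00, 135.00).
bottom flange: A = 115 × 10 = 1150.00, centroid at (67.50, 5.00).
top flange: A = 115 × 10 = 1150.00, centroid at (67.50, 265.00).
ΣA = 5000.00 cm²
ΣAx̄ = (2700.00)(5.00) + (1150.00)(67.50) + (1150.00)(67.50) = 168750.00 cm³
ΣAȳ = (2700.00)(135.00) + (1150.00)(5.00) + (1150.00)(265.00) = 675000.00 cm³
x̄ = 168750.00 / 5000.00 = 33.75 cm
ȳ = 675000.00 / 5000.00 = 135.00 cm

x̄ = 33.75 cm, ȳ = 135.00 cm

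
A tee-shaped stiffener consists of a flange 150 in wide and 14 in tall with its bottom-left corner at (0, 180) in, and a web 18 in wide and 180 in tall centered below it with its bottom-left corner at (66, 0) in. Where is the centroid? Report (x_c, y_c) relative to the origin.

web: A = 18 × 180 = 3240.00, centroid at (75.00, 90.00).
flange: A = 150 × 14 = 2100.00, centroid at (75.00, 187.00).
ΣA = 5340.00 in²
ΣAx_c = (3240.00)(75.00) + (2100.00)(75.00) = 400500.00 in³
ΣAy_c = (3240.00)(90.00) + (2100.00)(187.00) = 684300.00 in³
x_c = 400500.00 / 5340.00 = 75.00 in
y_c = 684300.00 / 5340.00 = 128.15 in

x_c = 75.00 in, y_c = 128.15 in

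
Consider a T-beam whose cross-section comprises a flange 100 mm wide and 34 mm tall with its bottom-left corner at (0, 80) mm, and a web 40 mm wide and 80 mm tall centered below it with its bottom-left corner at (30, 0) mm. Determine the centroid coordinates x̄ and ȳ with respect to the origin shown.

x̄ = 50.00 mm, ȳ = 69.36 mm

Part | A | x̄ᵢ | ȳᵢ | A·x̄ᵢ | A·ȳᵢ
web | 3200.00 | 50.00 | 40.00 | 160000.00 | 128000.00
flange | 3400.00 | 50.00 | 97.00 | 170000.00 | 329800.00
Σ | 6600.00 |  |  | 330000.00 | 457800.00
x̄ = 330000.00 / 6600.00 = 50.00 mm
ȳ = 457800.00 / 6600.00 = 69.36 mm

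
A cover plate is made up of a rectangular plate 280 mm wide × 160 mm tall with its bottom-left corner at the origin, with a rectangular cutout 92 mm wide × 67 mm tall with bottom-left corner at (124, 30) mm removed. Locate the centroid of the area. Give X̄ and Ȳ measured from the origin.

plate: A = 280 × 160 = 44800.00, centroid at (140.00, 80.00).
hole: A = −(92 × 67) = -6164.00, centroid at (170.00, 63.50).
ΣA = 38636.00 mm²
ΣAX̄ = (44800.00)(140.00) + (-6164.00)(170.00) = 5224120.00 mm³
ΣAȲ = (44800.00)(80.00) + (-6164.00)(63.50) = 3192586.00 mm³
X̄ = 5224120.00 / 38636.00 = 135.21 mm
Ȳ = 3192586.00 / 38636.00 = 82.63 mm

X̄ = 135.21 mm, Ȳ = 82.63 mm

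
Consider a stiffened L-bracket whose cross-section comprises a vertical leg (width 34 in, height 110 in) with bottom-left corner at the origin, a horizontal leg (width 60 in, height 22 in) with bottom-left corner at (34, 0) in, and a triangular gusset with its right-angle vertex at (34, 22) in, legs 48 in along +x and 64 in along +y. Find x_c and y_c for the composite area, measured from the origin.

vertical leg: A = 34 × 110 = 3740.00, centroid at (17.00, 55.00).
horizontal leg: A = 60 × 22 = 1320.00, centroid at (64.00, 11.00).
gusset: A = ½·48·64 = 1536.00, centroid at (50.00, 43.33).
ΣA = 6596.00 in²
ΣAx_c = (3740.00)(17.00) + (1320.00)(64.00) + (1536.00)(50.00) = 224860.00 in³
ΣAy_c = (3740.00)(55.00) + (1320.00)(11.00) + (1536.00)(43.33) = 286780.00 in³
x_c = 224860.00 / 6596.00 = 34.09 in
y_c = 286780.00 / 6596.00 = 43.48 in

x_c = 34.09 in, y_c = 43.48 in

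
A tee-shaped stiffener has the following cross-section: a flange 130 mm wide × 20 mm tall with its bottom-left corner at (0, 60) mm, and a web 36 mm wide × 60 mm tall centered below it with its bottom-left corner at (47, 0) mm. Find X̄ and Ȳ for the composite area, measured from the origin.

web: A = 36 × 60 = 2160.00, centroid at (65.00, 30.00).
flange: A = 130 × 20 = 2600.00, centroid at (65.00, 70.00).
ΣA = 4760.00 mm²
ΣAX̄ = (2160.00)(65.00) + (2600.00)(65.00) = 309400.00 mm³
ΣAȲ = (2160.00)(30.00) + (2600.00)(70.00) = 246800.00 mm³
X̄ = 309400.00 / 4760.00 = 65.00 mm
Ȳ = 246800.00 / 4760.00 = 51.85 mm

X̄ = 65.00 mm, Ȳ = 51.85 mm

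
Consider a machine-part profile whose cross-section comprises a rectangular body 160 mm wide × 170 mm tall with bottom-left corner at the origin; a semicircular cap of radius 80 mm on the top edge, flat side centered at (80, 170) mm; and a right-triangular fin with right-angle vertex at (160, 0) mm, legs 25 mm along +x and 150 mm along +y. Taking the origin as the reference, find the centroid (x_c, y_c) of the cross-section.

x_c = 84.23 mm, y_c = 113.89 mm

Part | A | x̄ᵢ | ȳᵢ | A·x̄ᵢ | A·ȳᵢ
rectangular body | 27200.00 | 80.00 | 85.00 | 2176000.00 | 2312000.00
semicircular top | 10053.10 | 80.00 | 203.95 | 804247.72 | 2050359.74
triangular fin | 1875.00 | 168.33 | 50.00 | 315625.00 | 93750.00
Σ | 39128.10 |  |  | 3295872.72 | 4456109.74
x_c = 3295872.72 / 39128.10 = 84.23 mm
y_c = 4456109.74 / 39128.10 = 113.89 mm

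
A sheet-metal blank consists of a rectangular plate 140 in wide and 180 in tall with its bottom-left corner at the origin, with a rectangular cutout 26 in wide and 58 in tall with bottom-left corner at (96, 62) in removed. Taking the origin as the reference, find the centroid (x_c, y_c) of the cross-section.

x_c = 67.52 in, y_c = 89.94 in

plate: A = 140 × 180 = 25200.00, centroid at (70.00, 90.00).
hole: A = −(26 × 58) = -1508.00, centroid at (109.00, 91.00).
ΣA = 23692.00 in², ΣAx_c = 1599628.00 in³, ΣAy_c = 2130772.00 in³.
x_c = 1599628.00/23692.00 = 67.52 in; y_c = 2130772.00/23692.00 = 89.94 in.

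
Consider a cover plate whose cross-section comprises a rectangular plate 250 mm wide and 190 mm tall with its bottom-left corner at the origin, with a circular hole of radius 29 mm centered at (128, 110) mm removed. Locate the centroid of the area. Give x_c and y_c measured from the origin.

Part | A | x̄ᵢ | ȳᵢ | A·x̄ᵢ | A·ȳᵢ
plate | 47500.00 | 125.00 | 95.00 | 5937500.00 | 4512500.00
hole | -2642.08 | 128.00 | 110.00 | -338186.17 | -290628.74
Σ | 44857.92 |  |  | 5599313.83 | 4221871.26
x_c = 5599313.83 / 44857.92 = 124.82 mm
y_c = 4221871.26 / 44857.92 = 94.12 mm

x_c = 124.82 mm, y_c = 94.12 mm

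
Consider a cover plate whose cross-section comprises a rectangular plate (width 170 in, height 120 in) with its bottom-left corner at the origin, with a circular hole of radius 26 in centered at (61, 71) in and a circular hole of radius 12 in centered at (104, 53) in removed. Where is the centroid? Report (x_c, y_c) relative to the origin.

plate: A = 170 × 120 = 20400.00, centroid at (85.00, 60.00).
hole 1: A = −π·26² = -2123.72, centroid at (61.00, 71.00).
hole 2: A = −π·12² = -452.39, centroid at (104.00, 53.00).
ΣA = 17823.89 in², ΣAx_c = 1557404.79 in³, ΣAy_c = 1049239.48 in³.
x_c = 1557404.79/17823.89 = 87.38 in; y_c = 1049239.48/17823.89 = 58.87 in.

x_c = 87.38 in, y_c = 58.87 in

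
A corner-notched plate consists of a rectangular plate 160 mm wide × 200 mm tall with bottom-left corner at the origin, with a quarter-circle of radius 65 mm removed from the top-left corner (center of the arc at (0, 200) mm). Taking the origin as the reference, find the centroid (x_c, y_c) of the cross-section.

Part | A | x̄ᵢ | ȳᵢ | A·x̄ᵢ | A·ȳᵢ
plate | 32000.00 | 80.00 | 100.00 | 2560000.00 | 3200000.00
removed quarter-circle | -3318.31 | 27.59 | 172.41 | -91541.67 | -572119.78
Σ | 28681.69 |  |  | 2468458.33 | 2627880.22
x_c = 2468458.33 / 28681.69 = 86.06 mm
y_c = 2627880.22 / 28681.69 = 91.62 mm

x_c = 86.06 mm, y_c = 91.62 mm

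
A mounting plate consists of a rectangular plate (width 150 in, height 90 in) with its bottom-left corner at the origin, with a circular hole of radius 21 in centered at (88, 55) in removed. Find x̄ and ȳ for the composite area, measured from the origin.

Part | A | x̄ᵢ | ȳᵢ | A·x̄ᵢ | A·ȳᵢ
plate | 13500.00 | 75.00 | 45.00 | 1012500.00 | 607500.00
hole | -1385.44 | 88.00 | 55.00 | -121918.93 | -76199.33
Σ | 12114.56 |  |  | 890581.07 | 531300.67
x̄ = 890581.07 / 12114.56 = 73.51 in
ȳ = 531300.67 / 12114.56 = 43.86 in

x̄ = 73.51 in, ȳ = 43.86 in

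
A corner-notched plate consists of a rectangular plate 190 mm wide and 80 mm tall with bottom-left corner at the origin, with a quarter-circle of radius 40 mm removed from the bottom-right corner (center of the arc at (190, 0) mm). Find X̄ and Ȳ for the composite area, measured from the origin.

X̄ = 87.97 mm, Ȳ = 42.07 mm

plate: A = 190 × 80 = 15200.00, centroid at (95.00, 40.00).
removed quarter-circle: A = −¼π·40² = -1256.64, centroid at (173.02, 16.98).
ΣA = 13943.36 mm²
ΣAX̄ = (15200.00)(95.00) + (-1256.64)(173.02) = 1226572.29 mm³
ΣAȲ = (15200.00)(40.00) + (-1256.64)(16.98) = 586666.67 mm³
X̄ = 1226572.29 / 13943.36 = 87.97 mm
Ȳ = 586666.67 / 13943.36 = 42.07 mm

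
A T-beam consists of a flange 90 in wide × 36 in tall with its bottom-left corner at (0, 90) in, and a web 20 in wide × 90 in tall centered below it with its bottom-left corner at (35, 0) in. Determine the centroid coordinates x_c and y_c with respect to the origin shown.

web: A = 20 × 90 = 1800.00, centroid at (45.00, 45.00).
flange: A = 90 × 36 = 3240.00, centroid at (45.00, 108.00).
ΣA = 5040.00 in²
ΣAx_c = (1800.00)(45.00) + (3240.00)(45.00) = 226800.00 in³
ΣAy_c = (1800.00)(45.00) + (3240.00)(108.00) = 430920.00 in³
x_c = 226800.00 / 5040.00 = 45.00 in
y_c = 430920.00 / 5040.00 = 85.50 in

x_c = 45.00 in, y_c = 85.50 in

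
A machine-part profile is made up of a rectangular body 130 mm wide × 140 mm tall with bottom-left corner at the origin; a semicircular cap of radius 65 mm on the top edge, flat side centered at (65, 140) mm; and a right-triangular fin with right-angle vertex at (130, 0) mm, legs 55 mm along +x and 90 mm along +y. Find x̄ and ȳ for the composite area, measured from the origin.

rectangular body: A = 130 × 140 = 18200.00, centroid at (65.00, 70.00).
semicircular top: A = ½π·65² = 6636.61, centroid at (65.00, 167.59).
triangular fin: A = ½·55·90 = 2475.00, centroid at (148.33, 30.00).
ΣA = 27311.61 mm²
ΣAx̄ = (18200.00)(65.00) + (6636.61)(65.00) + (2475.00)(148.33) = 1981504.94 mm³
ΣAȳ = (18200.00)(70.00) + (6636.61)(167.59) + (2475.00)(30.00) = 2460459.36 mm³
x̄ = 1981504.94 / 27311.61 = 72.55 mm
ȳ = 2460459.36 / 27311.61 = 90.09 mm

x̄ = 72.55 mm, ȳ = 90.09 mm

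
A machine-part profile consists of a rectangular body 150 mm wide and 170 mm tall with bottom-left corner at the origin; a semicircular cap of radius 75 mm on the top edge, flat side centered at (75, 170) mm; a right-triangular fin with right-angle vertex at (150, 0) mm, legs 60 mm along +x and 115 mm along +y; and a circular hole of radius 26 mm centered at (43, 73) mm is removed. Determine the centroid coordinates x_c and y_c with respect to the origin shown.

Part | A | x̄ᵢ | ȳᵢ | A·x̄ᵢ | A·ȳᵢ
rectangular body | 25500.00 | 75.00 | 85.00 | 1912500.00 | 2167500.00
semicircular top | 8835.73 | 75.00 | 201.83 | 662679.70 | 1783323.99
triangular fin | 3450.00 | 170.00 | 38.33 | 586500.00 | 132250.00
hole | -2123.72 | 43.00 | 73.00 | -91319.82 | -155031.31
Σ | 35662.01 |  |  | 3070359.89 | 3928042.67
x_c = 3070359.89 / 35662.01 = 86.10 mm
y_c = 3928042.67 / 35662.01 = 110.15 mm

x_c = 86.10 mm, y_c = 110.15 mm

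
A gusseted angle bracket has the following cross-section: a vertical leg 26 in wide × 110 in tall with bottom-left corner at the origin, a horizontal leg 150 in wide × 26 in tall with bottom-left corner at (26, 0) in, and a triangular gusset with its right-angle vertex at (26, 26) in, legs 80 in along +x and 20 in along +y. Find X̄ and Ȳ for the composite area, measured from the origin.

X̄ = 62.59 in, Ȳ = 30.97 in

Part | A | x̄ᵢ | ȳᵢ | A·x̄ᵢ | A·ȳᵢ
vertical leg | 2860.00 | 13.00 | 55.00 | 37180.00 | 157300.00
horizontal leg | 3900.00 | 101.00 | 13.00 | 393900.00 | 50700.00
gusset | 800.00 | 52.67 | 32.67 | 42133.33 | 26133.33
Σ | 7560.00 |  |  | 473213.33 | 234133.33
X̄ = 473213.33 / 7560.00 = 62.59 in
Ȳ = 234133.33 / 7560.00 = 30.97 in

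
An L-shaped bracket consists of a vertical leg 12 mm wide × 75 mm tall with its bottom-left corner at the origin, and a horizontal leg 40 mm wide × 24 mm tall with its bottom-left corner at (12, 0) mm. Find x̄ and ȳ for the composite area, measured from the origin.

vertical leg: A = 12 × 75 = 900.00, centroid at (6.00, 37.50).
horizontal leg: A = 40 × 24 = 960.00, centroid at (32.00, 12.00).
ΣA = 1860.00 mm²
ΣAx̄ = (900.00)(6.00) + (960.00)(32.00) = 36120.00 mm³
ΣAȳ = (900.00)(37.50) + (960.00)(12.00) = 45270.00 mm³
x̄ = 36120.00 / 1860.00 = 19.42 mm
ȳ = 45270.00 / 1860.00 = 24.34 mm

x̄ = 19.42 mm, ȳ = 24.34 mm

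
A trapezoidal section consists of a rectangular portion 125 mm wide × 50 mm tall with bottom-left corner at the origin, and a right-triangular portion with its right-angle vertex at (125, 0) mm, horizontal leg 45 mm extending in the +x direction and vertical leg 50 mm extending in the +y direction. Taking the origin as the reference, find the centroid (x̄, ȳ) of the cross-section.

x̄ = 74.32 mm, ȳ = 23.73 mm

rectangular portion: A = 125 × 50 = 6250.00, centroid at (62.50, 25.00).
triangular portion: A = ½·45·50 = 1125.00, centroid at (140.00, 16.67).
ΣA = 7375.00 mm²
ΣAx̄ = (6250.00)(62.50) + (1125.00)(140.00) = 548125.00 mm³
ΣAȳ = (6250.00)(25.00) + (1125.00)(16.67) = 175000.00 mm³
x̄ = 548125.00 / 7375.00 = 74.32 mm
ȳ = 175000.00 / 7375.00 = 23.73 mm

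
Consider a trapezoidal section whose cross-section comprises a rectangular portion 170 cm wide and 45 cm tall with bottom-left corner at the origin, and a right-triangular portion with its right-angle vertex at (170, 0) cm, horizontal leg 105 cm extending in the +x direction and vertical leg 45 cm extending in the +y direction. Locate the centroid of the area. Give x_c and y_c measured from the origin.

x_c = 113.31 cm, y_c = 20.73 cm

Part | A | x̄ᵢ | ȳᵢ | A·x̄ᵢ | A·ȳᵢ
rectangular portion | 7650.00 | 85.00 | 22.50 | 650250.00 | 172125.00
triangular portion | 2362.50 | 205.00 | 15.00 | 484312.50 | 35437.50
Σ | 10012.50 |  |  | 1134562.50 | 207562.50
x_c = 1134562.50 / 10012.50 = 113.31 cm
y_c = 207562.50 / 10012.50 = 20.73 cm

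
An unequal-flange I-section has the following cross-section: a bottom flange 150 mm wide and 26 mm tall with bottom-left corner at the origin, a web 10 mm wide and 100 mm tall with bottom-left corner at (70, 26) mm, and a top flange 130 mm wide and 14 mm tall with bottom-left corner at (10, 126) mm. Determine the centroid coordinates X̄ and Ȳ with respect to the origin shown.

X̄ = 75.00 mm, Ȳ = 54.88 mm

bottom flange: A = 150 × 26 = 3900.00, centroid at (75.00, 13.00).
web: A = 10 × 100 = 1000.00, centroid at (75.00, 76.00).
top flange: A = 130 × 14 = 1820.00, centroid at (75.00, 133.00).
ΣA = 6720.00 mm²
ΣAX̄ = (3900.00)(75.00) + (1000.00)(75.00) + (1820.00)(75.00) = 504000.00 mm³
ΣAȲ = (3900.00)(13.00) + (1000.00)(76.00) + (1820.00)(133.00) = 368760.00 mm³
X̄ = 504000.00 / 6720.00 = 75.00 mm
Ȳ = 368760.00 / 6720.00 = 54.88 mm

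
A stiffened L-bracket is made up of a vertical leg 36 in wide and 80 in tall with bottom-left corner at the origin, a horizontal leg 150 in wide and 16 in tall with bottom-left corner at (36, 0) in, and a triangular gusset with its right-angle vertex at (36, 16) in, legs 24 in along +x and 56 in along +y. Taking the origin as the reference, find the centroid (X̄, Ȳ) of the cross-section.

X̄ = 58.44 in, Ȳ = 26.49 in

Part | A | x̄ᵢ | ȳᵢ | A·x̄ᵢ | A·ȳᵢ
vertical leg | 2880.00 | 18.00 | 40.00 | 51840.00 | 115200.00
horizontal leg | 2400.00 | 111.00 | 8.00 | 266400.00 | 19200.00
gusset | 672.00 | 44.00 | 34.67 | 29568.00 | 23296.00
Σ | 5952.00 |  |  | 347808.00 | 157696.00
X̄ = 347808.00 / 5952.00 = 58.44 in
Ȳ = 157696.00 / 5952.00 = 26.49 in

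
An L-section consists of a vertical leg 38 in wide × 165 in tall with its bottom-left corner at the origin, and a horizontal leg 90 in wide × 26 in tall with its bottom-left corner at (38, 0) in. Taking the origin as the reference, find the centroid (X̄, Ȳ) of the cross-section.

X̄ = 36.39 in, Ȳ = 63.61 in

Part | A | x̄ᵢ | ȳᵢ | A·x̄ᵢ | A·ȳᵢ
vertical leg | 6270.00 | 19.00 | 82.50 | 119130.00 | 517275.00
horizontal leg | 2340.00 | 83.00 | 13.00 | 194220.00 | 30420.00
Σ | 8610.00 |  |  | 313350.00 | 547695.00
X̄ = 313350.00 / 8610.00 = 36.39 in
Ȳ = 547695.00 / 8610.00 = 63.61 in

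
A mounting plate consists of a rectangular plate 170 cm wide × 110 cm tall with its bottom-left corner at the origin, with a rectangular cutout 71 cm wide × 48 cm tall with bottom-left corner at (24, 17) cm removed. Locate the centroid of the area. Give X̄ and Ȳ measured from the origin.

plate: A = 170 × 110 = 18700.00, centroid at (85.00, 55.00).
hole: A = −(71 × 48) = -3408.00, centroid at (59.50, 41.00).
ΣA = 15292.00 cm²
ΣAX̄ = (18700.00)(85.00) + (-3408.00)(59.50) = 1386724.00 cm³
ΣAȲ = (18700.00)(55.00) + (-3408.00)(41.00) = 888772.00 cm³
X̄ = 1386724.00 / 15292.00 = 90.68 cm
Ȳ = 888772.00 / 15292.00 = 58.12 cm

X̄ = 90.68 cm, Ȳ = 58.12 cm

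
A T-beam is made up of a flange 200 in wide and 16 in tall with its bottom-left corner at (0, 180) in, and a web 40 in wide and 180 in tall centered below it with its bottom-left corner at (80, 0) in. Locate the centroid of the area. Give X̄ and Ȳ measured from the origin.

X̄ = 100.00 in, Ȳ = 120.15 in

Part | A | x̄ᵢ | ȳᵢ | A·x̄ᵢ | A·ȳᵢ
web | 7200.00 | 100.00 | 90.00 | 720000.00 | 648000.00
flange | 3200.00 | 100.00 | 188.00 | 320000.00 | 601600.00
Σ | 10400.00 |  |  | 1040000.00 | 1249600.00
X̄ = 1040000.00 / 10400.00 = 100.00 in
Ȳ = 1249600.00 / 10400.00 = 120.15 in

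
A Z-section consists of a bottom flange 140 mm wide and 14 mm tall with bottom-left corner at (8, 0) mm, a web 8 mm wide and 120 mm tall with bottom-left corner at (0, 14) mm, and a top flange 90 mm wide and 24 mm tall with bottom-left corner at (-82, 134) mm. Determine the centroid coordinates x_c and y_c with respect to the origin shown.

x_c = 15.12 mm, y_c = 78.76 mm

Part | A | x̄ᵢ | ȳᵢ | A·x̄ᵢ | A·ȳᵢ
bottom flange | 1960.00 | 78.00 | 7.00 | 152880.00 | 13720.00
web | 960.00 | 4.00 | 74.00 | 3840.00 | 71040.00
top flange | 2160.00 | -37.00 | 146.00 | -79920.00 | 315360.00
Σ | 5080.00 |  |  | 76800.00 | 400120.00
x_c = 76800.00 / 5080.00 = 15.12 mm
y_c = 400120.00 / 5080.00 = 78.76 mm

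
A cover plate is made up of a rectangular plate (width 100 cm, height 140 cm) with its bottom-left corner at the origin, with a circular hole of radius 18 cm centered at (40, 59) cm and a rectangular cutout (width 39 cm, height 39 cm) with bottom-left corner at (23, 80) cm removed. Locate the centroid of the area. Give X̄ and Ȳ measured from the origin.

Part | A | x̄ᵢ | ȳᵢ | A·x̄ᵢ | A·ȳᵢ
plate | 14000.00 | 50.00 | 70.00 | 700000.00 | 980000.00
hole 1 | -1017.88 | 40.00 | 59.00 | -40715.04 | -60054.69
hole 2 | -1521.00 | 42.50 | 99.50 | -64642.50 | -151339.50
Σ | 11461.12 |  |  | 594642.46 | 768605.81
X̄ = 594642.46 / 11461.12 = 51.88 cm
Ȳ = 768605.81 / 11461.12 = 67.06 cm

X̄ = 51.88 cm, Ȳ = 67.06 cm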